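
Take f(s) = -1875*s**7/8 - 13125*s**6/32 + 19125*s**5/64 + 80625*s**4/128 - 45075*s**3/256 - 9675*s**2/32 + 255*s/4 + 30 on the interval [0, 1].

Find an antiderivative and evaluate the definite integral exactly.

The substitution u = 5*s**2/2 + 5*s/4 - 2 works: f is exactly (dF/du)*(du/ds) for that inner function.
F(s) = -3*(10*s**2 + 5*s - 8)**4/1024 is an antiderivative of f.
Check: d/ds[-3*(10*s**2 + 5*s - 8)**4/1024] = -1875*s**7/8 - 13125*s**6/32 + 19125*s**5/64 + 80625*s**4/128 - 45075*s**3/256 - 9675*s**2/32 + 255*s/4 + 30 = f(s).
F(1) = -7203/1024; F(0) = -12.
Integral = F(1) - F(0) = 5085/1024.

Antiderivative: F(s) = -3*(10*s**2 + 5*s - 8)**4/1024; value = 5085/1024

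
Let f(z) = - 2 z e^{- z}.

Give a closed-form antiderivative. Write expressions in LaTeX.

An antiderivative is F(z) = \left(2 z + 2\right) e^{- z}.

Recognize the product-rule pattern: f = u'v + uv' with u = 2 z + 2, v = e^{- z}, so integration by parts undoes it.
Check: d/dz[\left(2 z + 2\right) e^{- z}] = - 2 z e^{- z} = f(z).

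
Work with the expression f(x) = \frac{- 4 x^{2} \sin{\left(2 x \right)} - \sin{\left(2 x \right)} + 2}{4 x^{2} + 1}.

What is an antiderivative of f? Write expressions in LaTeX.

An antiderivative is F(x) = \frac{\cos{\left(2 x \right)} + 2 \operatorname{atan}{\left(2 x \right)}}{2}.

A first test for any F(x): its x-derivative must equal f(x) identically.
Check: d/dx[\frac{\cos{\left(2 x \right)} + 2 \operatorname{atan}{\left(2 x \right)}}{2}] = \frac{- 4 x^{2} \sin{\left(2 x \right)} - \sin{\left(2 x \right)} + 2}{4 x^{2} + 1} = f(x).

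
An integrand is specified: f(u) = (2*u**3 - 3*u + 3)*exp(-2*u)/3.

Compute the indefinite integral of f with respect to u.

F(u) = -u**3*exp(-2*u)/3 - u**2*exp(-2*u)/2 - exp(-2*u)/2 + C

Recognize the product-rule pattern: f = v'r + vr' with v = -u**3/3 - u**2/2 - 1/2, r = exp(-2*u), so integration by parts undoes it.
Check: d/du[-u**3*exp(-2*u)/3 - u**2*exp(-2*u)/2 - exp(-2*u)/2] = (2*u**3 - 3*u + 3)*exp(-2*u)/3 = f(u).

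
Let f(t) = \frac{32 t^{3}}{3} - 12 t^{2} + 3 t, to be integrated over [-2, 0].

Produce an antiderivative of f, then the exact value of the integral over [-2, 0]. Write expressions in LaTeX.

f matches the chain-rule pattern g'(h)*h' with inner function h(t) = - \frac{4 t^{2}}{3} + t; substituting u = h(t) collapses the integral.
F(t) = \frac{t^{2} \left(3 - 4 t\right)^{2}}{6} is an antiderivative of f.
Check: d/dt[\frac{t^{2} \left(3 - 4 t\right)^{2}}{6}] = \frac{32 t^{3}}{3} - 12 t^{2} + 3 t = f(t).
F(0) = 0; F(-2) = \frac{242}{3}.
Integral = F(0) - F(-2) = - \frac{242}{3}.

Antiderivative: F(t) = \frac{t^{2} \left(3 - 4 t\right)^{2}}{6}; value = - \frac{242}{3}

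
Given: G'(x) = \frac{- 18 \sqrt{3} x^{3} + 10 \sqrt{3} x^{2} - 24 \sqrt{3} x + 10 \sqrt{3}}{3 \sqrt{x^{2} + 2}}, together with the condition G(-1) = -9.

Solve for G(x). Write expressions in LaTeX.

G(x) = - \frac{4 \left(\frac{3 x^{2}}{2} - \frac{5 x}{4}\right) \sqrt{3 x^{2} + 6}}{3} + 2

Recognize the product-rule pattern: G'(x) = u'v + uv' with u = - \frac{4 \sqrt{3 x^{2} + 6}}{3}, v = \frac{3 x^{2}}{2} - \frac{5 x}{4}, so integration by parts undoes it.
A general antiderivative is - \frac{4 \left(\frac{3 x^{2}}{2} - \frac{5 x}{4}\right) \sqrt{3 x^{2} + 6}}{3} + C.
The condition gives C = -9 - (-11) = 2.
So G(x) = - \frac{4 \left(\frac{3 x^{2}}{2} - \frac{5 x}{4}\right) \sqrt{3 x^{2} + 6}}{3} + 2.
Check: d/dx[- \frac{4 \left(\frac{3 x^{2}}{2} - \frac{5 x}{4}\right) \sqrt{3 x^{2} + 6}}{3} + 2] = \frac{- 18 \sqrt{3} x^{3} + 10 \sqrt{3} x^{2} - 24 \sqrt{3} x + 10 \sqrt{3}}{3 \sqrt{x^{2} + 2}} = G'(x).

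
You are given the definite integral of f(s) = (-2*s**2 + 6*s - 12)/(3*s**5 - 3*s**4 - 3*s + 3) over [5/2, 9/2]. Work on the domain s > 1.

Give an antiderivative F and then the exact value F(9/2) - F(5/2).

Factor the denominator (3*(s - 1)**2*(s + 1)*(s**2 + 1)) and decompose: f = -(s + 4)/(3*(s**2 + 1)) - 5/(6*(s + 1)) + 7/(6*(s - 1)) - 2/(3*(s - 1)**2); each piece integrates to a log, atan, or power term.
F(s) = 7*log(s - 1)/6 - 5*log(s + 1)/6 - log(s**2 + 1)/6 - 4*atan(s)/3 + 2/(3*s - 3) is an antiderivative of f.
Check: d/ds[7*log(s - 1)/6 - 5*log(s + 1)/6 - log(s**2 + 1)/6 - 4*atan(s)/3 + 2/(3*s - 3)] = (-2*s**2 + 6*s - 12)/(3*s**5 - 3*s**4 - 3*s + 3) = f(s).
F(9/2) = -4*atan(9/2)/3 - 5*log(11/2)/6 - log(85/4)/6 + 4/21 + 7*log(7/2)/6; F(5/2) = -4*atan(5/2)/3 - 5*log(7/2)/6 - log(29/4)/6 + 4/9 + 7*log(3/2)/6.
Integral = F(9/2) - F(5/2) = -4*atan(9/2)/3 - 5*log(11/2)/6 - log(85/4)/6 - 7*log(3/2)/6 - 16/63 + log(29/4)/6 + 4*atan(5/2)/3 + 2*log(7/2).

Antiderivative: F(s) = 7*log(s - 1)/6 - 5*log(s + 1)/6 - log(s**2 + 1)/6 - 4*atan(s)/3 + 2/(3*s - 3); value = -4*atan(9/2)/3 - 5*log(11/2)/6 - log(85/4)/6 - 7*log(3/2)/6 - 16/63 + log(29/4)/6 + 4*atan(5/2)/3 + 2*log(7/2)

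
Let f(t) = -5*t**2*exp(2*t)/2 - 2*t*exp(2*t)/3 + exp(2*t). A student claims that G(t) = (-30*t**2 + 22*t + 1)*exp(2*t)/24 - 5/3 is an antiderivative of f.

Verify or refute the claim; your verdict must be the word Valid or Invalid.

d/dt[G] = -5*t**2*exp(2*t)/2 - 2*t*exp(2*t)/3 + exp(2*t)
This equals f(t) exactly, so the claim holds.

Valid - the claim checks out under differentiation.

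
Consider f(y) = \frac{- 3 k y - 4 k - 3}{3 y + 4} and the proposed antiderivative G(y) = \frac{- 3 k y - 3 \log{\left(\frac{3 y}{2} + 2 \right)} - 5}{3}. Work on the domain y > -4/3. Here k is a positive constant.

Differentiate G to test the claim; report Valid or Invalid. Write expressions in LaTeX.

d/dy[G] = \frac{- 3 k y - 4 k - 3}{3 y + 4}
This equals f(y) exactly, so the claim holds.

Valid - differentiating G returns exactly f.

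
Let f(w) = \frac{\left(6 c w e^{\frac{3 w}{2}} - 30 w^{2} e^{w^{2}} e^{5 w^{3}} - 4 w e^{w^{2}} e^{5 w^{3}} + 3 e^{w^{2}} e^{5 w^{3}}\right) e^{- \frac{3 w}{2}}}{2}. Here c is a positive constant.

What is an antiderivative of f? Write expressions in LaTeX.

Any candidate F(w) must reproduce f(w) exactly when differentiated.
Check: d/dw[\frac{3 c w^{2} - 2 e^{- \frac{3 w}{2}} e^{w^{2}} e^{5 w^{3}}}{2}] = \frac{\left(6 c w e^{\frac{3 w}{2}} - 30 w^{2} e^{w^{2}} e^{5 w^{3}} - 4 w e^{w^{2}} e^{5 w^{3}} + 3 e^{w^{2}} e^{5 w^{3}}\right) e^{- \frac{3 w}{2}}}{2} = f(w).

An antiderivative is F(w) = \frac{3 c w^{2} - 2 e^{- \frac{3 w}{2}} e^{w^{2}} e^{5 w^{3}}}{2}.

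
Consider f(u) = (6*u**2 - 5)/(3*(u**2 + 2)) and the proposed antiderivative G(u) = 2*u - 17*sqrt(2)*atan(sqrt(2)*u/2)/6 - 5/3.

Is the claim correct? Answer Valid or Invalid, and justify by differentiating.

Valid - differentiating G returns exactly f.

d/du[G] = (6*u**2 - 5)/(3*u**2 + 6)
This equals f(u) exactly, so the claim holds.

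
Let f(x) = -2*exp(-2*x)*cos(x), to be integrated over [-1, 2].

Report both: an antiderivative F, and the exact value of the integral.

Antiderivative: F(x) = (-2*sin(x) + 4*cos(x))*exp(-2*x)/5; value = -4*exp(2)*cos(1)/5 - 2*exp(2)*sin(1)/5 - 2*exp(-4)*sin(2)/5 + 4*exp(-4)*cos(2)/5

Any candidate F(x) must reproduce f(x) exactly when differentiated.
F(x) = (-2*sin(x) + 4*cos(x))*exp(-2*x)/5 is an antiderivative of f.
Check: d/dx[(-2*sin(x) + 4*cos(x))*exp(-2*x)/5] = -2*exp(-2*x)*cos(x) = f(x).
F(2) = -2*exp(-4)*sin(2)/5 + 4*exp(-4)*cos(2)/5; F(-1) = 2*exp(2)*sin(1)/5 + 4*exp(2)*cos(1)/5.
Integral = F(2) - F(-1) = -4*exp(2)*cos(1)/5 - 2*exp(2)*sin(1)/5 - 2*exp(-4)*sin(2)/5 + 4*exp(-4)*cos(2)/5.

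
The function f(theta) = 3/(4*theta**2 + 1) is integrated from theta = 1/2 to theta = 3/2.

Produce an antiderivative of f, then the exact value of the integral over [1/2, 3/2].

Antiderivative: F(theta) = 3*atan(2*theta)/2; value = -3*pi/8 + 3*atan(3)/2

A candidate is checked by its d/dtheta: the result must match f(theta).
F(theta) = 3*atan(2*theta)/2 is an antiderivative of f.
Check: d/dtheta[3*atan(2*theta)/2] = 3/(4*theta**2 + 1) = f(theta).
F(3/2) = 3*atan(3)/2; F(1/2) = 3*pi/8.
Integral = F(3/2) - F(1/2) = -3*pi/8 + 3*atan(3)/2.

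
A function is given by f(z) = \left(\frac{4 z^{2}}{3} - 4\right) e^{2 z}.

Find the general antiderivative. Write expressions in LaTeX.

F(z) = \frac{\left(2 z^{2} - 2 z - 5\right) e^{2 z}}{3} + C

Recognize the product-rule pattern: f = u'v + uv' with u = \frac{2 z^{2}}{3} - \frac{2 z}{3} - \frac{5}{3}, v = e^{2 z}, so integration by parts undoes it.
Check: d/dz[\frac{\left(2 z^{2} - 2 z - 5\right) e^{2 z}}{3}] = \frac{4 z^{2} e^{2 z}}{3} - 4 e^{2 z}, which equals f(z).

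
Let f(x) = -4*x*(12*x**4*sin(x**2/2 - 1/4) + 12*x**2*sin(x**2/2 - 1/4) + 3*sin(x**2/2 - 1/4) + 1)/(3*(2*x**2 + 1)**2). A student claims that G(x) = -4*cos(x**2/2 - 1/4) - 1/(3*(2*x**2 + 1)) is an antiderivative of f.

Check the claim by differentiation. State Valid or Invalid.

d/dx[G] = (48*x**5*sin(x**2/2 - 1/4) + 48*x**3*sin(x**2/2 - 1/4) + 12*x*sin(x**2/2 - 1/4) + 4*x)/(12*x**4 + 12*x**2 + 3)
d/dx[G] - f(x) = (96*x**5*sin(x**2/2 - 1/4) + 96*x**3*sin(x**2/2 - 1/4) + 24*x*sin(x**2/2 - 1/4) + 8*x)/(12*x**4 + 12*x**2 + 3) != 0.

Invalid: d/dx[G] - f = (96*x**5*sin(x**2/2 - 1/4) + 96*x**3*sin(x**2/2 - 1/4) + 24*x*sin(x**2/2 - 1/4) + 8*x)/(12*x**4 + 12*x**2 + 3), which is not 0.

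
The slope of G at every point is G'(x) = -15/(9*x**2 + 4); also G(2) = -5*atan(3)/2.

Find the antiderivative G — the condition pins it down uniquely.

G(x) = -5*atan(3*x/2)/2

For G(x) to be correct, d/dx[G] must agree with the stated G'(x) identically.
A general antiderivative is -5*atan(3*x/2)/2 + C.
The condition gives C = -5*atan(3)/2 - (-5*atan(3)/2) = 0.
So G(x) = -5*atan(3*x/2)/2.
Check: d/dx[-5*atan(3*x/2)/2] = -15/(9*x**2 + 4) = G'(x).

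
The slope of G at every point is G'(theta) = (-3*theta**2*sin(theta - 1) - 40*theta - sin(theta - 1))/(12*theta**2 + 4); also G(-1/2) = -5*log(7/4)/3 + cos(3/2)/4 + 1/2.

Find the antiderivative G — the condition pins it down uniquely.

G(theta) = -5*log(3*theta**2 + 1)/3 + cos(theta - 1)/4 + 1/2

Check a candidate G(theta) by differentiating: d/dtheta[G] must match the given G'(theta).
A general antiderivative is -5*log(3*theta**2 + 1)/3 + cos(theta - 1)/4 + C.
The condition gives C = -5*log(7/4)/3 + cos(3/2)/4 + 1/2 - (-5*log(7/4)/3 + cos(3/2)/4) = 1/2.
So G(theta) = -5*log(3*theta**2 + 1)/3 + cos(theta - 1)/4 + 1/2.
Check: d/dtheta[-5*log(3*theta**2 + 1)/3 + cos(theta - 1)/4 + 1/2] = (-3*theta**2*sin(theta - 1) - 40*theta - sin(theta - 1))/(12*theta**2 + 4) = G'(theta).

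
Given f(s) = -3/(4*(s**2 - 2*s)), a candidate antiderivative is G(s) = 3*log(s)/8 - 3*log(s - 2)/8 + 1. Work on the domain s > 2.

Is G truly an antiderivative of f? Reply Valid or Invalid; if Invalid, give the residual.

d/ds[G] = -3/(4*s**2 - 8*s)
This equals f(s) exactly, so the claim holds.

Valid - differentiating G returns exactly f.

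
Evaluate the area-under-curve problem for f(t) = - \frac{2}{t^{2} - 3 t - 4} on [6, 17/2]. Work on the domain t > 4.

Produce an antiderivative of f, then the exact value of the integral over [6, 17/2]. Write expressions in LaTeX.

The denominator factors as \left(t - 4\right) \left(t + 1\right); partial fractions split f into directly integrable pieces: \frac{2}{5 \left(t + 1\right)} - \frac{2}{5 \left(t - 4\right)}.
F(t) = - \frac{2 \log{\left(t - 4 \right)}}{5} + \frac{2 \log{\left(t + 1 \right)}}{5} is an antiderivative of f.
Check: d/dt[- \frac{2 \log{\left(t - 4 \right)}}{5} + \frac{2 \log{\left(t + 1 \right)}}{5}] = - \frac{2}{t^{2} - 3 t - 4} = f(t).
F(17/2) = - \frac{2 \log{\left(\frac{9}{2} \right)}}{5} + \frac{2 \log{\left(\frac{19}{2} \right)}}{5}; F(6) = - \frac{2 \log{\left(2 \right)}}{5} + \frac{2 \log{\left(7 \right)}}{5}.
Integral = F(17/2) - F(6) = - \frac{2 \log{\left(7 \right)}}{5} - \frac{2 \log{\left(\frac{9}{2} \right)}}{5} + \frac{2 \log{\left(2 \right)}}{5} + \frac{2 \log{\left(\frac{19}{2} \right)}}{5}.

Antiderivative: F(t) = - \frac{2 \log{\left(t - 4 \right)}}{5} + \frac{2 \log{\left(t + 1 \right)}}{5}; value = - \frac{2 \log{\left(7 \right)}}{5} - \frac{2 \log{\left(\frac{9}{2} \right)}}{5} + \frac{2 \log{\left(2 \right)}}{5} + \frac{2 \log{\left(\frac{19}{2} \right)}}{5}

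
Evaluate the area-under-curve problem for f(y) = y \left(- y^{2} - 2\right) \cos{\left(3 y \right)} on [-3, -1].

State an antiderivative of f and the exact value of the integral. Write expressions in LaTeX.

An antiderivative F(y) passes only if d/dy[F] lands on f(y) exactly.
F(y) = - \frac{y^{3} \sin{\left(3 y \right)}}{3} - \frac{y^{2} \cos{\left(3 y \right)}}{3} - \frac{4 y \sin{\left(3 y \right)}}{9} - \frac{4 \cos{\left(3 y \right)}}{27} is an antiderivative of f.
Check: d/dy[- \frac{y^{3} \sin{\left(3 y \right)}}{3} - \frac{y^{2} \cos{\left(3 y \right)}}{3} - \frac{4 y \sin{\left(3 y \right)}}{9} - \frac{4 \cos{\left(3 y \right)}}{27}] = - y^{3} \cos{\left(3 y \right)} - 2 y \cos{\left(3 y \right)}, which equals f(y).
F(-1) = - \frac{7 \sin{\left(3 \right)}}{9} - \frac{13 \cos{\left(3 \right)}}{27}; F(-3) = - \frac{31 \sin{\left(9 \right)}}{3} - \frac{85 \cos{\left(9 \right)}}{27}.
Integral = F(-1) - F(-3) = \frac{85 \cos{\left(9 \right)}}{27} - \frac{7 \sin{\left(3 \right)}}{9} - \frac{13 \cos{\left(3 \right)}}{27} + \frac{31 \sin{\left(9 \right)}}{3}.

Antiderivative: F(y) = - \frac{y^{3} \sin{\left(3 y \right)}}{3} - \frac{y^{2} \cos{\left(3 y \right)}}{3} - \frac{4 y \sin{\left(3 y \right)}}{9} - \frac{4 \cos{\left(3 y \right)}}{27}; value = \frac{85 \cos{\left(9 \right)}}{27} - \frac{7 \sin{\left(3 \right)}}{9} - \frac{13 \cos{\left(3 \right)}}{27} + \frac{31 \sin{\left(9 \right)}}{3}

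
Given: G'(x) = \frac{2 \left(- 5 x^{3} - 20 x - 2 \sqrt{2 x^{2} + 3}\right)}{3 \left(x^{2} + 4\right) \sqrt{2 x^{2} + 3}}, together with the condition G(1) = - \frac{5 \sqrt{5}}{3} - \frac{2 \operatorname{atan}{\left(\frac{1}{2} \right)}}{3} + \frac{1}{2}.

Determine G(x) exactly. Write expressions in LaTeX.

For G(x) to be correct, d/dx[G] must agree with the stated G'(x) identically.
A general antiderivative is - \frac{5 \sqrt{2 x^{2} + 3}}{3} - \frac{2 \operatorname{atan}{\left(\frac{x}{2} \right)}}{3} + C.
The condition gives C = - \frac{5 \sqrt{5}}{3} - \frac{2 \operatorname{atan}{\left(\frac{1}{2} \right)}}{3} + \frac{1}{2} - (- \frac{5 \sqrt{5}}{3} - \frac{2 \operatorname{atan}{\left(\frac{1}{2} \right)}}{3}) = \frac{1}{2}.
So G(x) = \frac{- 10 \sqrt{2 x^{2} + 3} - 4 \operatorname{atan}{\left(\frac{x}{2} \right)} + 3}{6}.
Check: d/dx[\frac{- 10 \sqrt{2 x^{2} + 3} - 4 \operatorname{atan}{\left(\frac{x}{2} \right)} + 3}{6}] = \frac{- 10 x^{3} - 40 x - 4 \sqrt{2 x^{2} + 3}}{3 x^{2} \sqrt{2 x^{2} + 3} + 12 \sqrt{2 x^{2} + 3}}, which equals G'(x).

G(x) = \frac{- 10 \sqrt{2 x^{2} + 3} - 4 \operatorname{atan}{\left(\frac{x}{2} \right)} + 3}{6}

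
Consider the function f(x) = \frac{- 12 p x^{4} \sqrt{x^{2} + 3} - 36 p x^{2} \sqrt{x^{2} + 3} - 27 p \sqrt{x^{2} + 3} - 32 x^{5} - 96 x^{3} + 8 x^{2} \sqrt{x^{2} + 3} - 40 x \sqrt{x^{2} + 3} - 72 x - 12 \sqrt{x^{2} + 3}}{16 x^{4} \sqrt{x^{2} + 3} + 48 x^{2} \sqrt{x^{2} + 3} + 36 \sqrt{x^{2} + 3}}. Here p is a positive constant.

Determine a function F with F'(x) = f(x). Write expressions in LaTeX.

Recover f(x) by differentiating a candidate F(x); any mismatch rules it out.
Check: d/dx[- \frac{3 p x}{4} + \frac{\frac{5}{2} - x}{2 x^{2} + 3} - 2 \sqrt{x^{2} + 3}] = \frac{- 12 p x^{4} \sqrt{x^{2} + 3} - 36 p x^{2} \sqrt{x^{2} + 3} - 27 p \sqrt{x^{2} + 3} - 32 x^{5} - 96 x^{3} + 8 x^{2} \sqrt{x^{2} + 3} - 40 x \sqrt{x^{2} + 3} - 72 x - 12 \sqrt{x^{2} + 3}}{16 x^{4} \sqrt{x^{2} + 3} + 48 x^{2} \sqrt{x^{2} + 3} + 36 \sqrt{x^{2} + 3}} = f(x).

An antiderivative is F(x) = - \frac{3 p x}{4} + \frac{\frac{5}{2} - x}{2 x^{2} + 3} - 2 \sqrt{x^{2} + 3}.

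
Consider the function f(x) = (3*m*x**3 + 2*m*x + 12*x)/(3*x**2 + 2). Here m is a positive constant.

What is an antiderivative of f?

An antiderivative F(x) passes only if d/dx[F] lands on f(x) exactly.
Check: d/dx[(m*x**2 + 4*log(3*x**2/2 + 1))/2] = (3*m*x**3 + 2*m*x + 12*x)/(3*x**2 + 2) = f(x).

An antiderivative is F(x) = (m*x**2 + 4*log(3*x**2/2 + 1))/2.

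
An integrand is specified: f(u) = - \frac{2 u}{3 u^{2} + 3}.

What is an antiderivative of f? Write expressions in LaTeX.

f matches the chain-rule pattern g'(h)*h' with inner function h(u) = 2 u^{2} + 2; substituting w = h(u) collapses the integral.
Check: d/du[- \frac{\log{\left(2 u^{2} + 2 \right)}}{3}] = - \frac{2 u}{3 u^{2} + 3} = f(u).

An antiderivative is F(u) = - \frac{\log{\left(2 u^{2} + 2 \right)}}{3}.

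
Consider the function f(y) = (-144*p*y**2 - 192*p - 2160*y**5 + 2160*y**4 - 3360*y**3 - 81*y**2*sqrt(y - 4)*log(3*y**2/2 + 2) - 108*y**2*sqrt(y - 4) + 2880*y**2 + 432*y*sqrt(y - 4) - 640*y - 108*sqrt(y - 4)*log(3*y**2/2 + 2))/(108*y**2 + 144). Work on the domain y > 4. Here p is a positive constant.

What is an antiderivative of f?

An antiderivative is F(y) = (-24*p*y - 10*y**2*(3*y - 2)**2 - 9*(y - 4)**(3/2)*log(3*y**2/2 + 2))/18.

Recover f(y) by differentiating a candidate F(y); any mismatch rules it out.
Check: d/dy[(-24*p*y - 10*y**2*(3*y - 2)**2 - 9*(y - 4)**(3/2)*log(3*y**2/2 + 2))/18] = (-144*p*y**2 - 192*p - 2160*y**5 + 2160*y**4 - 3360*y**3 - 81*y**2*sqrt(y - 4)*log(3*y**2/2 + 2) - 108*y**2*sqrt(y - 4) + 2880*y**2 + 432*y*sqrt(y - 4) - 640*y - 108*sqrt(y - 4)*log(3*y**2/2 + 2))/(108*y**2 + 144) = f(y).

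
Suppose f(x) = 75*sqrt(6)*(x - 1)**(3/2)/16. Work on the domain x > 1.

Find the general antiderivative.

F(x) = 5*(3*x/2 - 3/2)**(5/2)/3 + C

Any candidate F(x) must reproduce f(x) exactly when differentiated.
Check: d/dx[5*(3*x/2 - 3/2)**(5/2)/3] = 75*sqrt(6)*x*sqrt(x - 1)/16 - 75*sqrt(6)*sqrt(x - 1)/16, which equals f(x).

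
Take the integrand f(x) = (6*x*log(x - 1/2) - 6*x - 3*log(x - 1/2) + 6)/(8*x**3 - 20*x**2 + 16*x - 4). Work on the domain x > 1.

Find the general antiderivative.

Recognize the product-rule pattern: f = u'v + uv' with u = -3/(4*(x - 1)), v = log(x - 1/2), so integration by parts undoes it.
Check: d/dx[-3*log(x - 1/2)/(4*(x - 1))] = (6*x*log(x - 1/2) - 6*x - 3*log(x - 1/2) + 6)/(8*x**3 - 20*x**2 + 16*x - 4) = f(x).

F(x) = -3*log(x - 1/2)/(4*(x - 1)) + C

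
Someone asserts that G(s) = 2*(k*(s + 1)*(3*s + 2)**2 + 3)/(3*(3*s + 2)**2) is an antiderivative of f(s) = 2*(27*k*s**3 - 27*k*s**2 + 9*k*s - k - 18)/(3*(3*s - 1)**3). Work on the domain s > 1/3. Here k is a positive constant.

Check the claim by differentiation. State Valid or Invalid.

Invalid: d/ds[G] - f = (972*s**2 + 324*s + 108)/(729*s**6 + 729*s**5 - 243*s**4 - 297*s**3 + 54*s**2 + 36*s - 8), which is not 0.

d/ds[G] = (54*k*s**3 + 108*k*s**2 + 72*k*s + 16*k - 36)/(81*s**3 + 162*s**2 + 108*s + 24)
d/ds[G] - f(s) = (972*s**2 + 324*s + 108)/(729*s**6 + 729*s**5 - 243*s**4 - 297*s**3 + 54*s**2 + 36*s - 8) != 0.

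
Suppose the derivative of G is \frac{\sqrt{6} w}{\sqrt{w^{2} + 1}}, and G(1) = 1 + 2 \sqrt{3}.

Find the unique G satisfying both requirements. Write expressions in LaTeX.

G(w) = 2 \sqrt{\frac{3 w^{2}}{2} + \frac{3}{2}} + 1

The substitution u = \frac{3 w^{2}}{2} + \frac{3}{2} works: G'(w) is exactly (dG/du)*(du/dw) for that inner function.
A general antiderivative is 2 \sqrt{\frac{3 w^{2}}{2} + \frac{3}{2}} + C.
The condition gives C = 1 + 2 \sqrt{3} - (2 \sqrt{3}) = 1.
So G(w) = 2 \sqrt{\frac{3 w^{2}}{2} + \frac{3}{2}} + 1.
Check: d/dw[2 \sqrt{\frac{3 w^{2}}{2} + \frac{3}{2}} + 1] = \frac{\sqrt{6} w}{\sqrt{w^{2} + 1}} = G'(w).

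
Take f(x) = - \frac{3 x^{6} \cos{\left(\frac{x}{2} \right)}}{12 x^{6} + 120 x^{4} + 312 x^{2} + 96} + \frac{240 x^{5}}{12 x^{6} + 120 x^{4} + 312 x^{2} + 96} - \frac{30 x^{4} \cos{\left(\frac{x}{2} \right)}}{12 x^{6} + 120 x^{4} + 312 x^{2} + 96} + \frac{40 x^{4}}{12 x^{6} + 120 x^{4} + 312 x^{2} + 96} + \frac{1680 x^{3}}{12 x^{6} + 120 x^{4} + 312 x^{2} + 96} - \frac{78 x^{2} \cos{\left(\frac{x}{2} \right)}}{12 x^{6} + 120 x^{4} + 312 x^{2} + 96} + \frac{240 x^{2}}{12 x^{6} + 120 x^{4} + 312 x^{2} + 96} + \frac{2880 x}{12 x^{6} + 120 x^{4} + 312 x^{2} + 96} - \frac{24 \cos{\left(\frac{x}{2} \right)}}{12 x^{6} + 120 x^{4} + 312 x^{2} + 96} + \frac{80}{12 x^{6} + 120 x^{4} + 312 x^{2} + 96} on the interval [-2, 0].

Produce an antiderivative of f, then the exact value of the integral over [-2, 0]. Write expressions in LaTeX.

Antiderivative: F(x) = \frac{30 \log{\left(\frac{x^{4}}{2} + 3 x^{2} + 1 \right)} - 3 \sin{\left(\frac{x}{2} \right)} + 10 \operatorname{atan}{\left(\frac{x}{2} \right)}}{6}; value = - 5 \log{\left(21 \right)} - \frac{\sin{\left(1 \right)}}{2} + \frac{5 \pi}{12}

The integrand splits into summands that can be handled one at a time.
F(x) = \frac{30 \log{\left(\frac{x^{4}}{2} + 3 x^{2} + 1 \right)} - 3 \sin{\left(\frac{x}{2} \right)} + 10 \operatorname{atan}{\left(\frac{x}{2} \right)}}{6} is an antiderivative of f.
Check: d/dx[\frac{30 \log{\left(\frac{x^{4}}{2} + 3 x^{2} + 1 \right)} - 3 \sin{\left(\frac{x}{2} \right)} + 10 \operatorname{atan}{\left(\frac{x}{2} \right)}}{6}] = \frac{- 3 x^{6} \cos{\left(\frac{x}{2} \right)} + 240 x^{5} - 30 x^{4} \cos{\left(\frac{x}{2} \right)} + 40 x^{4} + 1680 x^{3} - 78 x^{2} \cos{\left(\frac{x}{2} \right)} + 240 x^{2} + 2880 x - 24 \cos{\left(\frac{x}{2} \right)} + 80}{12 x^{6} + 120 x^{4} + 312 x^{2} + 96}, which equals f(x).
F(0) = 0; F(-2) = - \frac{5 \pi}{12} + \frac{\sin{\left(1 \right)}}{2} + 5 \log{\left(21 \right)}.
Integral = F(0) - F(-2) = - 5 \log{\left(21 \right)} - \frac{\sin{\left(1 \right)}}{2} + \frac{5 \pi}{12}.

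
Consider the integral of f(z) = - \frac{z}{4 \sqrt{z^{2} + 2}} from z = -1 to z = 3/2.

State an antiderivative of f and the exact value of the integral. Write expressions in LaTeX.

The substitution u = z^{2} + 2 works: f is exactly (dF/du)*(du/dz) for that inner function.
F(z) = - \frac{\sqrt{z^{2} + 2}}{4} is an antiderivative of f.
Check: d/dz[- \frac{\sqrt{z^{2} + 2}}{4}] = - \frac{z}{4 \sqrt{z^{2} + 2}} = f(z).
F(3/2) = - \frac{\sqrt{17}}{8}; F(-1) = - \frac{\sqrt{3}}{4}.
Integral = F(3/2) - F(-1) = - \frac{\sqrt{17}}{8} + \frac{\sqrt{3}}{4}.

Antiderivative: F(z) = - \frac{\sqrt{z^{2} + 2}}{4}; value = - \frac{\sqrt{17}}{8} + \frac{\sqrt{3}}{4}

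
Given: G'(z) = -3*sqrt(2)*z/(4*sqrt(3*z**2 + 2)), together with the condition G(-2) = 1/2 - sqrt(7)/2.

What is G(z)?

G'(z) matches the chain-rule pattern g'(h)*h' with inner function h(z) = 3*z**2/2 + 1; substituting u = h(z) collapses the integral.
A general antiderivative is -sqrt(3*z**2/2 + 1)/2 + C.
The condition gives C = 1/2 - sqrt(7)/2 - (-sqrt(7)/2) = 1/2.
So G(z) = 1/2 - sqrt(3*z**2/2 + 1)/2.
Check: d/dz[1/2 - sqrt(3*z**2/2 + 1)/2] = -3*sqrt(2)*z/(4*sqrt(3*z**2 + 2)) = G'(z).

G(z) = 1/2 - sqrt(3*z**2/2 + 1)/2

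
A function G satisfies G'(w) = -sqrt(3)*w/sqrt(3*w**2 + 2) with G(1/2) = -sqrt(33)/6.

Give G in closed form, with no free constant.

G(w) = -sqrt(3)*sqrt(3*w**2 + 2)/3

G'(w) matches the chain-rule pattern g'(h)*h' with inner function h(w) = w**2 + 2/3; substituting u = h(w) collapses the integral.
A general antiderivative is -sqrt(w**2 + 2/3) + C.
The condition gives C = -sqrt(33)/6 - (-sqrt(33)/6) = 0.
So G(w) = -sqrt(3)*sqrt(3*w**2 + 2)/3.
Check: d/dw[-sqrt(3)*sqrt(3*w**2 + 2)/3] = -sqrt(3)*w/sqrt(3*w**2 + 2) = G'(w).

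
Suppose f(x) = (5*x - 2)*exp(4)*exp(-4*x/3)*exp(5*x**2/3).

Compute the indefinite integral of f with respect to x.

The substitution u = 5*x**2/3 - 4*x/3 + 4 works: f is exactly (dF/du)*(du/dx) for that inner function.
Check: d/dx[3*exp(4)*exp(-4*x/3)*exp(5*x**2/3)/2] = (5*x*exp(4)*exp(5*x**2/3) - 2*exp(4)*exp(5*x**2/3))*exp(-4*x/3), which equals f(x).

F(x) = 3*exp(4)*exp(-4*x/3)*exp(5*x**2/3)/2 + C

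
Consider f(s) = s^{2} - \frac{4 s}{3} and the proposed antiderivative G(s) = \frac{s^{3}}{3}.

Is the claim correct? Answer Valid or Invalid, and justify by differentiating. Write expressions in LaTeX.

d/ds[G] = s^{2}
d/ds[G] - f(s) = \frac{4 s}{3} != 0.

Invalid: d/ds[G] - f = \frac{4 s}{3}, which is not 0.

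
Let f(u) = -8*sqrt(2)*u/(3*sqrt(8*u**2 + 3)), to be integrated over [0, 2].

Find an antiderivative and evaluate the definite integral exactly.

Antiderivative: F(u) = -sqrt(2)*sqrt(8*u**2 + 3)/3; value = -sqrt(70)/3 + sqrt(6)/3

f matches the chain-rule pattern g'(h)*h' with inner function h(u) = 4*u**2 + 3/2; substituting w = h(u) collapses the integral.
F(u) = -sqrt(2)*sqrt(8*u**2 + 3)/3 is an antiderivative of f.
Check: d/du[-sqrt(2)*sqrt(8*u**2 + 3)/3] = -8*sqrt(2)*u/(3*sqrt(8*u**2 + 3)) = f(u).
F(2) = -sqrt(70)/3; F(0) = -sqrt(6)/3.
Integral = F(2) - F(0) = -sqrt(70)/3 + sqrt(6)/3.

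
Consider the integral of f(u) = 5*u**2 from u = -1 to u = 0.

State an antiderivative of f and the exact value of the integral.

Antiderivative: F(u) = 5*u**3/3; value = 5/3

Since d/du undoes antidifferentiation here, F'(u) = f(u) is required of F(u).
F(u) = 5*u**3/3 is an antiderivative of f.
Check: d/du[5*u**3/3] = 5*u**2 = f(u).
F(0) = 0; F(-1) = -5/3.
Integral = F(0) - F(-1) = 5/3.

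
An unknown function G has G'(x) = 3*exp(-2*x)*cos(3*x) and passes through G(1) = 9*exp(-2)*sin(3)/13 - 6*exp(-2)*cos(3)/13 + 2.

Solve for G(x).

Check a candidate G(x) by differentiating: d/dx[G] must match the given G'(x).
A general antiderivative is 9*exp(-2*x)*sin(3*x)/13 - 6*exp(-2*x)*cos(3*x)/13 + C.
The condition gives C = 9*exp(-2)*sin(3)/13 - 6*exp(-2)*cos(3)/13 + 2 - (9*exp(-2)*sin(3)/13 - 6*exp(-2)*cos(3)/13) = 2.
So G(x) = (26*exp(2*x) + 9*sin(3*x) - 6*cos(3*x))*exp(-2*x)/13.
Check: d/dx[(26*exp(2*x) + 9*sin(3*x) - 6*cos(3*x))*exp(-2*x)/13] = 3*exp(-2*x)*cos(3*x) = G'(x).

G(x) = (26*exp(2*x) + 9*sin(3*x) - 6*cos(3*x))*exp(-2*x)/13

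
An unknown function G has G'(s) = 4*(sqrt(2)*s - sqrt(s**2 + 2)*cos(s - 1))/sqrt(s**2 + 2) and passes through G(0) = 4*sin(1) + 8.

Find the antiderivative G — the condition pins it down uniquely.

For G(s) to be correct, d/ds[G] must agree with the stated G'(s) identically.
A general antiderivative is 4*sqrt(2*s**2 + 4) - 4*sin(s - 1) + C.
The condition gives C = 4*sin(1) + 8 - (4*sin(1) + 8) = 0.
So G(s) = 4*sqrt(2*s**2 + 4) - 4*sin(s - 1).
Check: d/ds[4*sqrt(2*s**2 + 4) - 4*sin(s - 1)] = (4*sqrt(2)*s - 4*sqrt(s**2 + 2)*cos(s - 1))/sqrt(s**2 + 2), which equals G'(s).

G(s) = 4*sqrt(2*s**2 + 4) - 4*sin(s - 1)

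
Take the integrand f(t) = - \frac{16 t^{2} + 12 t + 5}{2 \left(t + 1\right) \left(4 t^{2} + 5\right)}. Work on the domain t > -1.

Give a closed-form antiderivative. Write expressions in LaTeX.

Any candidate F(t) must reproduce f(t) exactly when differentiated.
Check: d/dt[- \frac{2 \log{\left(\frac{t}{2} + \frac{1}{2} \right)} + 3 \log{\left(2 t^{2} + \frac{5}{2} \right)}}{4}] = \frac{- 16 t^{2} - 12 t - 5}{8 t^{3} + 8 t^{2} + 10 t + 10}, which equals f(t).

An antiderivative is F(t) = - \frac{2 \log{\left(\frac{t}{2} + \frac{1}{2} \right)} + 3 \log{\left(2 t^{2} + \frac{5}{2} \right)}}{4}.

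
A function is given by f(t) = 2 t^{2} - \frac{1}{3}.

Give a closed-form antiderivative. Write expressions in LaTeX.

An antiderivative is F(t) = \frac{2 t^{3}}{3} - \frac{t}{3}.

Differentiate the proposed F(t) back; it has to land on f(t) exactly.
Check: d/dt[\frac{2 t^{3}}{3} - \frac{t}{3}] = 2 t^{2} - \frac{1}{3} = f(t).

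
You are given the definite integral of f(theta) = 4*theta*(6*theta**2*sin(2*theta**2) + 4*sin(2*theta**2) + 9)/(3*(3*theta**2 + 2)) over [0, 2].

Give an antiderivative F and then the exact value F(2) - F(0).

Antiderivative: F(theta) = 2*log(3*theta**2 + 2) - 2*cos(2*theta**2)/3; value = -2*log(2) - 2*cos(8)/3 + 2/3 + 2*log(14)

Since d/dtheta undoes antidifferentiation here, F'(theta) = f(theta) is required of F(theta).
F(theta) = 2*log(3*theta**2 + 2) - 2*cos(2*theta**2)/3 is an antiderivative of f.
Check: d/dtheta[2*log(3*theta**2 + 2) - 2*cos(2*theta**2)/3] = (24*theta**3*sin(2*theta**2) + 16*theta*sin(2*theta**2) + 36*theta)/(9*theta**2 + 6), which equals f(theta).
F(2) = -2*cos(8)/3 + 2*log(14); F(0) = -2/3 + 2*log(2).
Integral = F(2) - F(0) = -2*log(2) - 2*cos(8)/3 + 2/3 + 2*log(14).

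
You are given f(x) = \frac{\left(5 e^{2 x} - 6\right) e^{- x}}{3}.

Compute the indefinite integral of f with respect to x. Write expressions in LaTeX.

Since d/dx undoes antidifferentiation here, F'(x) = f(x) is required of F(x).
Check: d/dx[\frac{\left(5 e^{2 x} + 6\right) e^{- x}}{3}] = \frac{\left(5 e^{2 x} - 6\right) e^{- x}}{3} = f(x).

F(x) = \frac{\left(5 e^{2 x} + 6\right) e^{- x}}{3} + C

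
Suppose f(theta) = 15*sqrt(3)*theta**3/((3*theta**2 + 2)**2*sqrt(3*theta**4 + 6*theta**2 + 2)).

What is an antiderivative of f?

An antiderivative is F(theta) = -5*sqrt(theta**4 + 2*theta**2 + 2/3)/(2*theta**2 + 4/3).

f has the shape u'v + uv' for u = -5/(2*theta**2 + 4/3) and v = sqrt(theta**4 + 2*theta**2 + 2/3) — it is the derivative of the product u*v.
Check: d/dtheta[-5*sqrt(theta**4 + 2*theta**2 + 2/3)/(2*theta**2 + 4/3)] = 45*theta**3/(9*sqrt(3)*theta**4*sqrt(3*theta**4 + 6*theta**2 + 2) + 12*sqrt(3)*theta**2*sqrt(3*theta**4 + 6*theta**2 + 2) + 4*sqrt(3)*sqrt(3*theta**4 + 6*theta**2 + 2)), which equals f(theta).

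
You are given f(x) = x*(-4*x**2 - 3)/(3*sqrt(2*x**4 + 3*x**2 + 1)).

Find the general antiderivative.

f matches the chain-rule pattern g'(h)*h' with inner function h(x) = 2*x**4 + 3*x**2 + 1; substituting u = h(x) collapses the integral.
Check: d/dx[-sqrt(2*x**4 + 3*x**2 + 1)/3] = (-4*x**3 - 3*x)/(3*sqrt(2*x**4 + 3*x**2 + 1)), which equals f(x).

F(x) = -sqrt(2*x**4 + 3*x**2 + 1)/3 + C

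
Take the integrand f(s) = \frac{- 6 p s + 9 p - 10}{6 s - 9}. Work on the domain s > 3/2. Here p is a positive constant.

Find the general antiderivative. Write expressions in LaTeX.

Any candidate F(s) must reproduce f(s) exactly when differentiated.
Check: d/ds[- p s - \frac{5 \log{\left(s - \frac{3}{2} \right)}}{3}] = \frac{- 6 p s + 9 p - 10}{6 s - 9} = f(s).

F(s) = - p s - \frac{5 \log{\left(s - \frac{3}{2} \right)}}{3} + C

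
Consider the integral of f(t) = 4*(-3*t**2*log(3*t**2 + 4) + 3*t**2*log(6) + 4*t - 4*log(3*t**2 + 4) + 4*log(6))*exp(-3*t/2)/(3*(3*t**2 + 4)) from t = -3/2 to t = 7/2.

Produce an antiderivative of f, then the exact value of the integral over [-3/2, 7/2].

Antiderivative: F(t) = 8*exp(-3*t/2)*log(t**2/2 + 2/3)/9; value = -8*exp(9/4)*log(43/24)/9 + 8*exp(-21/4)*log(163/24)/9

f has the shape u'v + uv' for u = 8*exp(-3*t/2)/9 and v = log(t**2/2 + 2/3) — it is the derivative of the product u*v.
F(t) = 8*exp(-3*t/2)*log(t**2/2 + 2/3)/9 is an antiderivative of f.
Check: d/dt[8*exp(-3*t/2)*log(t**2/2 + 2/3)/9] = (-12*t**2*log(3*t**2 + 4) + 12*t**2*log(6) + 16*t - 16*log(3*t**2 + 4) + 16*log(6))/(9*t**2*exp(3*t/2) + 12*exp(3*t/2)), which equals f(t).
F(7/2) = 8*exp(-21/4)*log(163/24)/9; F(-3/2) = 8*exp(9/4)*log(43/24)/9.
Integral = F(7/2) - F(-3/2) = -8*exp(9/4)*log(43/24)/9 + 8*exp(-21/4)*log(163/24)/9.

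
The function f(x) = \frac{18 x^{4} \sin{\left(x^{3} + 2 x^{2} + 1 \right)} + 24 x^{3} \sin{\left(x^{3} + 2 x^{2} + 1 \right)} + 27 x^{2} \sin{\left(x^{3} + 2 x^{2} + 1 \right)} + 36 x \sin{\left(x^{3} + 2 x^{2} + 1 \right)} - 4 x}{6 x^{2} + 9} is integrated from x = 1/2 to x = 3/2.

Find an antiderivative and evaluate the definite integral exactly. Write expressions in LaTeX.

Antiderivative: F(x) = - \frac{\log{\left(x^{2} + \frac{3}{2} \right)} + 3 \cos{\left(x^{3} + 2 x^{2} + 1 \right)}}{3}; value = - \frac{\log{\left(\frac{15}{4} \right)}}{3} + \cos{\left(\frac{13}{8} \right)} + \frac{\log{\left(\frac{7}{4} \right)}}{3} - \cos{\left(\frac{71}{8} \right)}

Since d/dx undoes antidifferentiation here, F'(x) = f(x) is required of F(x).
F(x) = - \frac{\log{\left(x^{2} + \frac{3}{2} \right)} + 3 \cos{\left(x^{3} + 2 x^{2} + 1 \right)}}{3} is an antiderivative of f.
Check: d/dx[- \frac{\log{\left(x^{2} + \frac{3}{2} \right)} + 3 \cos{\left(x^{3} + 2 x^{2} + 1 \right)}}{3}] = \frac{18 x^{4} \sin{\left(x^{3} + 2 x^{2} + 1 \right)} + 24 x^{3} \sin{\left(x^{3} + 2 x^{2} + 1 \right)} + 27 x^{2} \sin{\left(x^{3} + 2 x^{2} + 1 \right)} + 36 x \sin{\left(x^{3} + 2 x^{2} + 1 \right)} - 4 x}{6 x^{2} + 9} = f(x).
F(3/2) = - \frac{\log{\left(\frac{15}{4} \right)}}{3} - \cos{\left(\frac{71}{8} \right)}; F(1/2) = - \frac{\log{\left(\frac{7}{4} \right)}}{3} - \cos{\left(\frac{13}{8} \right)}.
Integral = F(3/2) - F(1/2) = - \frac{\log{\left(\frac{15}{4} \right)}}{3} + \cos{\left(\frac{13}{8} \right)} + \frac{\log{\left(\frac{7}{4} \right)}}{3} - \cos{\left(\frac{71}{8} \right)}.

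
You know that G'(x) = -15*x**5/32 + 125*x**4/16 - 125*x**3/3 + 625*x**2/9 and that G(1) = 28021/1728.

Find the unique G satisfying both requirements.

G(x) = 2 - 5*(x**2/4 - 5*x/3)**3

G'(x) matches the chain-rule pattern g'(h)*h' with inner function h(x) = x**2/4 - 5*x/3; substituting u = h(x) collapses the integral.
A general antiderivative is -5*(x**2/4 - 5*x/3)**3 + C.
The condition gives C = 28021/1728 - (24565/1728) = 2.
So G(x) = 2 - 5*(x**2/4 - 5*x/3)**3.
Check: d/dx[2 - 5*(x**2/4 - 5*x/3)**3] = -15*x**5/32 + 125*x**4/16 - 125*x**3/3 + 625*x**2/9 = G'(x).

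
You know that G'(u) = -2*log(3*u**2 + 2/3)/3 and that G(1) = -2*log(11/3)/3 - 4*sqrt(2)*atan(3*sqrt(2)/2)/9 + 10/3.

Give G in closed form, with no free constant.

Differentiate the proposed G(u) back; it has to land on the given G'(u).
A general antiderivative is -2*u*log(3*u**2 + 2/3)/3 + 4*u/3 - 4*sqrt(2)*atan(3*sqrt(2)*u/2)/9 + C.
The condition gives C = -2*log(11/3)/3 - 4*sqrt(2)*atan(3*sqrt(2)/2)/9 + 10/3 - (-2*log(11/3)/3 - 4*sqrt(2)*atan(3*sqrt(2)/2)/9 + 4/3) = 2.
So G(u) = -2*u*log(3*u**2 + 2/3)/3 + 4*u/3 - 4*sqrt(2)*atan(3*sqrt(2)*u/2)/9 + 2.
Check: d/du[-2*u*log(3*u**2 + 2/3)/3 + 4*u/3 - 4*sqrt(2)*atan(3*sqrt(2)*u/2)/9 + 2] = -2*log(3*u**2 + 2/3)/3 = G'(u).

G(u) = -2*u*log(3*u**2 + 2/3)/3 + 4*u/3 - 4*sqrt(2)*atan(3*sqrt(2)*u/2)/9 + 2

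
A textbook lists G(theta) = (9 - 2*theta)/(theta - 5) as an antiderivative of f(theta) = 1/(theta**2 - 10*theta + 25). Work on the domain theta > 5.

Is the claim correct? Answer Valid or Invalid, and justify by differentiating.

d/dtheta[G] = 1/(theta**2 - 10*theta + 25)
This equals f(theta) exactly, so the claim holds.

Valid - the claim checks out under differentiation.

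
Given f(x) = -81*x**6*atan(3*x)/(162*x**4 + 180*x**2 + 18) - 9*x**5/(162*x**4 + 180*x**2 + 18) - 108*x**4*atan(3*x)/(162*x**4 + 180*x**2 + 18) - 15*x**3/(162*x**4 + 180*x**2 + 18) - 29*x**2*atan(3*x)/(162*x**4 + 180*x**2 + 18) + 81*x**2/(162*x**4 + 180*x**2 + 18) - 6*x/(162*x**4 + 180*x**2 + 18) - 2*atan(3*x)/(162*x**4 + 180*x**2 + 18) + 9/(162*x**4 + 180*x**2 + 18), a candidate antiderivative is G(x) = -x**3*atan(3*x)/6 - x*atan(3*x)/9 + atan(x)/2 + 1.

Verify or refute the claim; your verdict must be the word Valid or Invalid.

d/dx[G] = (-81*x**6*atan(3*x) - 9*x**5 - 108*x**4*atan(3*x) - 15*x**3 - 29*x**2*atan(3*x) + 81*x**2 - 6*x - 2*atan(3*x) + 9)/(162*x**4 + 180*x**2 + 18)
This equals f(x) exactly, so the claim holds.

Valid. The derivative of G reproduces f.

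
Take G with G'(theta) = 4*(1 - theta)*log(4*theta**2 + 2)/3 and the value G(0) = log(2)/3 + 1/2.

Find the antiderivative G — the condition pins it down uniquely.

G(theta) = -2*theta**2*log(2*theta**2 + 1)/3 - 2*theta**2*log(2)/3 + 2*theta**2/3 + 4*theta*log(2*theta**2 + 1)/3 - 8*theta/3 + 4*theta*log(2)/3 - log(theta**2 + 1/2)/3 + 4*sqrt(2)*atan(sqrt(2)*theta)/3 + 1/2

A candidate passes only if d/dtheta[G] lands on the given G'(theta) exactly.
A general antiderivative is 2*theta**2/3 - 8*theta/3 + (-2*theta**2/3 + 4*theta/3)*log(4*theta**2 + 2) - log(theta**2 + 1/2)/3 + 4*sqrt(2)*atan(sqrt(2)*theta)/3 + C.
The condition gives C = log(2)/3 + 1/2 - (log(2)/3) = 1/2.
So G(theta) = -2*theta**2*log(2*theta**2 + 1)/3 - 2*theta**2*log(2)/3 + 2*theta**2/3 + 4*theta*log(2*theta**2 + 1)/3 - 8*theta/3 + 4*theta*log(2)/3 - log(theta**2 + 1/2)/3 + 4*sqrt(2)*atan(sqrt(2)*theta)/3 + 1/2.
Check: d/dtheta[-2*theta**2*log(2*theta**2 + 1)/3 - 2*theta**2*log(2)/3 + 2*theta**2/3 + 4*theta*log(2*theta**2 + 1)/3 - 8*theta/3 + 4*theta*log(2)/3 - log(theta**2 + 1/2)/3 + 4*sqrt(2)*atan(sqrt(2)*theta)/3 + 1/2] = -4*theta*log(2*theta**2 + 1)/3 - 4*theta*log(2)/3 + 4*log(2*theta**2 + 1)/3 + 4*log(2)/3, which equals G'(theta).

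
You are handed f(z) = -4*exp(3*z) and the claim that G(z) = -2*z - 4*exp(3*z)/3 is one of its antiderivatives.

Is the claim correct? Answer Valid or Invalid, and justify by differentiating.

d/dz[G] = -4*exp(3*z) - 2
d/dz[G] - f(z) = -2 != 0.

Invalid: d/dz[G] - f = -2, which is not 0.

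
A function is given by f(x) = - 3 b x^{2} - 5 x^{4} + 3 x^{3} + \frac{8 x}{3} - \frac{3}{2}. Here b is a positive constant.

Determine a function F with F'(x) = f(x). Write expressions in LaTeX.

Integrate term by term and add the pieces.
Check: d/dx[- \frac{x \left(12 b x^{2} + 12 x^{4} - 9 x^{3} - 16 x + 18\right)}{12}] = - 3 b x^{2} - 5 x^{4} + 3 x^{3} + \frac{8 x}{3} - \frac{3}{2} = f(x).

An antiderivative is F(x) = - \frac{x \left(12 b x^{2} + 12 x^{4} - 9 x^{3} - 16 x + 18\right)}{12}.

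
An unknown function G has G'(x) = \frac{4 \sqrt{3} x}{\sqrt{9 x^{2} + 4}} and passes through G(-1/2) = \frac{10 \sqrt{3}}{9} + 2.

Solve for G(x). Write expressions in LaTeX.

The substitution u = 3 x^{2} + \frac{4}{3} works: G'(x) is exactly (dG/du)*(du/dx) for that inner function.
A general antiderivative is \frac{4 \sqrt{3 x^{2} + \frac{4}{3}}}{3} + C.
The condition gives C = \frac{10 \sqrt{3}}{9} + 2 - (\frac{10 \sqrt{3}}{9}) = 2.
So G(x) = \frac{4 \sqrt{3 x^{2} + \frac{4}{3}}}{3} + 2.
Check: d/dx[\frac{4 \sqrt{3 x^{2} + \frac{4}{3}}}{3} + 2] = \frac{4 \sqrt{3} x}{\sqrt{9 x^{2} + 4}} = G'(x).

G(x) = \frac{4 \sqrt{3 x^{2} + \frac{4}{3}}}{3} + 2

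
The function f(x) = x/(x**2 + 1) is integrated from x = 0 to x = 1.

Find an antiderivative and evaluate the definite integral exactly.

The substitution u = x**2 + 1 works: f is exactly (dF/du)*(du/dx) for that inner function.
F(x) = log(x**2 + 1)/2 is an antiderivative of f.
Check: d/dx[log(x**2 + 1)/2] = x/(x**2 + 1) = f(x).
F(1) = log(2)/2; F(0) = 0.
Integral = F(1) - F(0) = log(2)/2.

Antiderivative: F(x) = log(x**2 + 1)/2; value = log(2)/2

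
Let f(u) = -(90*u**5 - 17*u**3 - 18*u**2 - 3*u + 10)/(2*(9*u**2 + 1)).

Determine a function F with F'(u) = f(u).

Check any antiderivative F(u) by computing F'(u) and comparing it with f(u).
Check: d/du[-5*u**4/4 + 3*u**2/4 + u - 2*atan(3*u)] = (-90*u**5 + 17*u**3 + 18*u**2 + 3*u - 10)/(18*u**2 + 2), which equals f(u).

An antiderivative is F(u) = -5*u**4/4 + 3*u**2/4 + u - 2*atan(3*u).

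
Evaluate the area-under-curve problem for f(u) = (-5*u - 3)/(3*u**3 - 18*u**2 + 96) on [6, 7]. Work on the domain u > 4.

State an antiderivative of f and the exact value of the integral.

The denominator factors as 3*(u - 4)**2*(u + 2); partial fractions split f into directly integrable pieces: 7/(108*(u + 2)) - 7/(108*(u - 4)) - 23/(18*(u - 4)**2).
F(u) = (-7*u*log(u - 4) + 7*u*log(u + 2) + 28*log(u - 4) - 28*log(u + 2) + 138)/(108*(u - 4)) is an antiderivative of f.
Check: d/du[(-7*u*log(u - 4) + 7*u*log(u + 2) + 28*log(u - 4) - 28*log(u + 2) + 138)/(108*(u - 4))] = (-5*u - 3)/(3*u**3 - 18*u**2 + 96) = f(u).
F(7) = -7*log(3)/108 + 7*log(9)/108 + 23/54; F(6) = -7*log(2)/108 + 7*log(8)/108 + 23/36.
Integral = F(7) - F(6) = -23/108 - 7*log(8)/108 - 7*log(3)/108 + 7*log(2)/108 + 7*log(9)/108.

Antiderivative: F(u) = (-7*u*log(u - 4) + 7*u*log(u + 2) + 28*log(u - 4) - 28*log(u + 2) + 138)/(108*(u - 4)); value = -23/108 - 7*log(8)/108 - 7*log(3)/108 + 7*log(2)/108 + 7*log(9)/108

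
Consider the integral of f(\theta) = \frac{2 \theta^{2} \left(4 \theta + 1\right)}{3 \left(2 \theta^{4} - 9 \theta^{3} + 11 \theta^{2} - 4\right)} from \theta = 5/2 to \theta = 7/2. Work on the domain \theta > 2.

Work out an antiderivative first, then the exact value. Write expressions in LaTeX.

Antiderivative: F(\theta) = \frac{16 \log{\left(\theta - 2 \right)}}{75} + \frac{10 \log{\left(\theta - 1 \right)}}{9} + \frac{2 \log{\left(\theta + \frac{1}{2} \right)}}{225} - \frac{24}{5 \theta - 10}; value = - \frac{202 \log{\left(\frac{3}{2} \right)}}{225} - \frac{2 \log{\left(3 \right)}}{225} + \frac{2 \log{\left(4 \right)}}{225} + \frac{16 \log{\left(2 \right)}}{75} + \frac{10 \log{\left(\frac{5}{2} \right)}}{9} + \frac{32}{5}

The denominator factors as 3 \left(\theta - 2\right)^{2} \left(\theta - 1\right) \left(2 \theta + 1\right); partial fractions split f into directly integrable pieces: \frac{4}{225 \left(2 \theta + 1\right)} + \frac{10}{9 \left(\theta - 1\right)} + \frac{16}{75 \left(\theta - 2\right)} + \frac{24}{5 \left(\theta - 2\right)^{2}}.
F(\theta) = \frac{16 \log{\left(\theta - 2 \right)}}{75} + \frac{10 \log{\left(\theta - 1 \right)}}{9} + \frac{2 \log{\left(\theta + \frac{1}{2} \right)}}{225} - \frac{24}{5 \theta - 10} is an antiderivative of f.
Check: d/d\theta[\frac{16 \log{\left(\theta - 2 \right)}}{75} + \frac{10 \log{\left(\theta - 1 \right)}}{9} + \frac{2 \log{\left(\theta + \frac{1}{2} \right)}}{225} - \frac{24}{5 \theta - 10}] = \frac{8 \theta^{3} + 2 \theta^{2}}{6 \theta^{4} - 27 \theta^{3} + 33 \theta^{2} - 12}, which equals f(\theta).
F(7/2) = - \frac{16}{5} + \frac{2 \log{\left(4 \right)}}{225} + \frac{16 \log{\left(\frac{3}{2} \right)}}{75} + \frac{10 \log{\left(\frac{5}{2} \right)}}{9}; F(5/2) = - \frac{48}{5} - \frac{16 \log{\left(2 \right)}}{75} + \frac{2 \log{\left(3 \right)}}{225} + \frac{10 \log{\left(\frac{3}{2} \right)}}{9}.
Integral = F(7/2) - F(5/2) = - \frac{202 \log{\left(\frac{3}{2} \right)}}{225} - \frac{2 \log{\left(3 \right)}}{225} + \frac{2 \log{\left(4 \right)}}{225} + \frac{16 \log{\left(2 \right)}}{75} + \frac{10 \log{\left(\frac{5}{2} \right)}}{9} + \frac{32}{5}.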